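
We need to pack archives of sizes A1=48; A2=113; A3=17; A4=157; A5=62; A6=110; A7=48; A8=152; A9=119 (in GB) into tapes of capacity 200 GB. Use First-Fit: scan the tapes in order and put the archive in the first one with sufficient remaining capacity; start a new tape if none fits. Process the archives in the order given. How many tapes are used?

tape 1: place A1 (48 GB), 152 GB left
tape 1: place A2 (113 GB), 39 GB left
tape 1: place A3 (17 GB), 22 GB left
tape 2: place A4 (157 GB), 43 GB left
tape 3: place A5 (62 GB), 138 GB left
tape 3: place A6 (110 GB), 28 GB left
tape 4: place A7 (48 GB), 152 GB left
tape 4: place A8 (152 GB), 0 GB left
tape 5: place A9 (119 GB), 81 GB left
Final tapes: [48,113,17] [157] [62,110] [48,152] [119].

5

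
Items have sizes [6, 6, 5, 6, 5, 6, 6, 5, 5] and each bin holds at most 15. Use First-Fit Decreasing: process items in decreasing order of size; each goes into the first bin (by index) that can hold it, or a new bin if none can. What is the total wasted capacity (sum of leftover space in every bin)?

Sorted descending: 6, 6, 6, 6, 6, 5, 5, 5, 5.
Put 6 in bin 1; 9 remain.
Put 6 in bin 1; 3 remain.
Put 6 in bin 2; 9 remain.
Put 6 in bin 2; 3 remain.
Put 6 in bin 3; 9 remain.
Put 5 in bin 3; 4 remain.
Put 5 in bin 4; 10 remain.
Put 5 in bin 4; 5 remain.
Put 5 in bin 4; 0 remain.
4 bins × 15 = 60; used 50; unused 10.

10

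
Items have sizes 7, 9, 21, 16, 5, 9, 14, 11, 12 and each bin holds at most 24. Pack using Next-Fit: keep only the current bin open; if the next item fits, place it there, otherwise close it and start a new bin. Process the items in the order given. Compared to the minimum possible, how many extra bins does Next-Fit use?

Next-Fit: [7,9] [21] [16,5] [9,14] [11,12] → 5 bins.
Total size 104; any packing needs at least ⌈104/24⌉ = 5 bins.
So 5 is already optimal.

0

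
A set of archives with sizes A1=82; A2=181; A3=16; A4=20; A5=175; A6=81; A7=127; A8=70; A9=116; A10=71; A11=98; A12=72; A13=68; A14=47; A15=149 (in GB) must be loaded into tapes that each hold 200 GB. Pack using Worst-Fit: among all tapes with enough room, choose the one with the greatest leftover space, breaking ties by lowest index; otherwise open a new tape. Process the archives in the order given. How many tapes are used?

tape 1: place A1 (82 GB), 118 GB left
tape 2: place A2 (181 GB), 19 GB left
tape 1: place A3 (16 GB), 102 GB left
tape 1: place A4 (20 GB), 82 GB left
tape 3: place A5 (175 GB), 25 GB left
tape 1: place A6 (81 GB), 1 GB left
tape 4: place A7 (127 GB), 73 GB left
tape 4: place A8 (70 GB), 3 GB left
tape 5: place A9 (116 GB), 84 GB left
tape 5: place A10 (71 GB), 13 GB left
tape 6: place A11 (98 GB), 102 GB left
tape 6: place A12 (72 GB), 30 GB left
tape 7: place A13 (68 GB), 132 GB left
tape 7: place A14 (47 GB), 85 GB left
tape 8: place A15 (149 GB), 51 GB left
Final tapes: [82,16,20,81] [181] [175] [127,70] [116,71] [98,72] [68,47] [149].

8 tapes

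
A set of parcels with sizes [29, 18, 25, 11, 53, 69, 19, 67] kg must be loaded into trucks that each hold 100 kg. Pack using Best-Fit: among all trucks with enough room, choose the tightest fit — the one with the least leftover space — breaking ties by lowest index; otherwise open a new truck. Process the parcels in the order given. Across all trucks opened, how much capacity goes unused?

109

truck 1: place 29 kg, 71 kg left
truck 1: place 18 kg, 53 kg left
truck 1: place 25 kg, 28 kg left
truck 1: place 11 kg, 17 kg left
truck 2: place 53 kg, 47 kg left
truck 3: place 69 kg, 31 kg left
truck 3: place 19 kg, 12 kg left
truck 4: place 67 kg, 33 kg left
4 trucks × 100 kg = 400 kg; used 291 kg; unused 109 kg.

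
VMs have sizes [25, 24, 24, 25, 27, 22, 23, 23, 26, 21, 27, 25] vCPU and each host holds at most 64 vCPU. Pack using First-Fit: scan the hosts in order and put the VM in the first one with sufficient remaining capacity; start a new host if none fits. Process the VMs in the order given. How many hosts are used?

6

25 vCPU → host 1 (remaining 39 vCPU)
24 vCPU → host 1 (remaining 15 vCPU)
24 vCPU → host 2 (remaining 40 vCPU)
25 vCPU → host 2 (remaining 15 vCPU)
27 vCPU → host 3 (remaining 37 vCPU)
22 vCPU → host 3 (remaining 15 vCPU)
23 vCPU → host 4 (remaining 41 vCPU)
23 vCPU → host 4 (remaining 18 vCPU)
26 vCPU → host 5 (remaining 38 vCPU)
21 vCPU → host 5 (remaining 17 vCPU)
27 vCPU → host 6 (remaining 37 vCPU)
25 vCPU → host 6 (remaining 12 vCPU)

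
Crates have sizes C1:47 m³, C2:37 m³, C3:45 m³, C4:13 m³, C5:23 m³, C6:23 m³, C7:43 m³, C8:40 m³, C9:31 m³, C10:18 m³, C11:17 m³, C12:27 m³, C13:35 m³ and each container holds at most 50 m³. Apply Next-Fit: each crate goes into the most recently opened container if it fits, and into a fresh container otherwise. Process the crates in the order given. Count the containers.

Put C1 (47 m³) in container 1; 3 m³ remain.
Put C2 (37 m³) in container 2; 13 m³ remain.
Put C3 (45 m³) in container 3; 5 m³ remain.
Put C4 (13 m³) in container 4; 37 m³ remain.
Put C5 (23 m³) in container 4; 14 m³ remain.
Put C6 (23 m³) in container 5; 27 m³ remain.
Put C7 (43 m³) in container 6; 7 m³ remain.
Put C8 (40 m³) in container 7; 10 m³ remain.
Put C9 (31 m³) in container 8; 19 m³ remain.
Put C10 (18 m³) in container 8; 1 m³ remain.
Put C11 (17 m³) in container 9; 33 m³ remain.
Put C12 (27 m³) in container 9; 6 m³ remain.
Put C13 (35 m³) in container 10; 15 m³ remain.

10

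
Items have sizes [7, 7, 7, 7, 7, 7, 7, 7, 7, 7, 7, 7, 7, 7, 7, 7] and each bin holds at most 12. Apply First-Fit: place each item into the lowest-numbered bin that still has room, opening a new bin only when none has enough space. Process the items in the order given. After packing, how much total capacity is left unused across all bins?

80

bin 1: place 7, 5 left
bin 2: place 7, 5 left
bin 3: place 7, 5 left
bin 4: place 7, 5 left
bin 5: place 7, 5 left
bin 6: place 7, 5 left
bin 7: place 7, 5 left
bin 8: place 7, 5 left
bin 9: place 7, 5 left
bin 10: place 7, 5 left
bin 11: place 7, 5 left
bin 12: place 7, 5 left
bin 13: place 7, 5 left
bin 14: place 7, 5 left
bin 15: place 7, 5 left
bin 16: place 7, 5 left
16 bins × 12 = 192; used 112; unused 80.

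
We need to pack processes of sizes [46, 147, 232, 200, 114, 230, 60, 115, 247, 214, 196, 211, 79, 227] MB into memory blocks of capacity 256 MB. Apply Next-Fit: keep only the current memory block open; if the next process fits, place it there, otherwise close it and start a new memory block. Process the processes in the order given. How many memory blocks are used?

memory block 1: place 46 MB, 210 MB left
memory block 1: place 147 MB, 63 MB left
memory block 2: place 232 MB, 24 MB left
memory block 3: place 200 MB, 56 MB left
memory block 4: place 114 MB, 142 MB left
memory block 5: place 230 MB, 26 MB left
memory block 6: place 60 MB, 196 MB left
memory block 6: place 115 MB, 81 MB left
memory block 7: place 247 MB, 9 MB left
memory block 8: place 214 MB, 42 MB left
memory block 9: place 196 MB, 60 MB left
memory block 10: place 211 MB, 45 MB left
memory block 11: place 79 MB, 177 MB left
memory block 12: place 227 MB, 29 MB left

12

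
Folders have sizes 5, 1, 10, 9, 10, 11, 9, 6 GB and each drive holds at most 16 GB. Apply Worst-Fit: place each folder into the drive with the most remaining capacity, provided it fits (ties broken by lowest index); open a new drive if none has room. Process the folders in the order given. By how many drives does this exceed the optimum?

Worst-Fit: [5,1,10] [9,6] [10] [11] [9] → 5 drives.
5 folders exceed 8 GB (half the capacity), and no two of those can share a drive, so at least 5 drives are needed.
So 5 is already optimal.

0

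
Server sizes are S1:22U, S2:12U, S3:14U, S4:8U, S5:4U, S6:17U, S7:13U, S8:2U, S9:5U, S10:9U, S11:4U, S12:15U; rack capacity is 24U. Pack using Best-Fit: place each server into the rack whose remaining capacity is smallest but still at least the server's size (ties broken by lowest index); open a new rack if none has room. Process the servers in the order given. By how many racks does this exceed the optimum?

0

Best-Fit: [22,2] [12,4,4] [14,8] [17,5] [13,9] [15] → 6 racks.
Total size 125U; any packing needs at least ⌈125/24⌉ = 6 racks.
So 6 is already optimal.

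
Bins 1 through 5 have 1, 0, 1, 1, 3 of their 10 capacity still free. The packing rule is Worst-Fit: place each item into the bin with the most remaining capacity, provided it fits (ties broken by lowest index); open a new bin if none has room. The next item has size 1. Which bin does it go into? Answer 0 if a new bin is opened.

5

Bins with room: bin 1 (1), bin 3 (1), bin 4 (1), bin 5 (3).
Most room is bin 5 with 3 free.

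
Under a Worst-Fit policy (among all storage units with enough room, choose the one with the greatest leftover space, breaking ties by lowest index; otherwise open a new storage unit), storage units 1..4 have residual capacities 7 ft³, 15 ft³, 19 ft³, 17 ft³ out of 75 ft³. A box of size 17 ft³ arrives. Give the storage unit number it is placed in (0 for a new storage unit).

3

Storage units with room: storage unit 3 (19 ft³), storage unit 4 (17 ft³).
Most room is storage unit 3 with 19 ft³ free.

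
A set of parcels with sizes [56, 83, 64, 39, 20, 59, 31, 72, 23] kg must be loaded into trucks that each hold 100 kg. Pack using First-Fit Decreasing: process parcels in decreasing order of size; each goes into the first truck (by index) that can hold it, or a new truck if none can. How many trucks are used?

Sorted descending: 83, 72, 64, 59, 56, 39, 31, 23, 20.
Put 83 kg in truck 1; 17 kg remain.
Put 72 kg in truck 2; 28 kg remain.
Put 64 kg in truck 3; 36 kg remain.
Put 59 kg in truck 4; 41 kg remain.
Put 56 kg in truck 5; 44 kg remain.
Put 39 kg in truck 4; 2 kg remain.
Put 31 kg in truck 3; 5 kg remain.
Put 23 kg in truck 2; 5 kg remain.
Put 20 kg in truck 5; 24 kg remain.
Final trucks: [83] [72,23] [64,31] [59,39] [56,20].

5 trucks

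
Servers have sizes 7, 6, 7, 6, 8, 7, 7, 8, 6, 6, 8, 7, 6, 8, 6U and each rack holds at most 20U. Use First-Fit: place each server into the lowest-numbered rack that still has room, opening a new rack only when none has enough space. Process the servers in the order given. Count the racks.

7U → rack 1 (remaining 13U)
6U → rack 1 (remaining 7U)
7U → rack 1 (remaining 0U)
6U → rack 2 (remaining 14U)
8U → rack 2 (remaining 6U)
7U → rack 3 (remaining 13U)
7U → rack 3 (remaining 6U)
8U → rack 4 (remaining 12U)
6U → rack 2 (remaining 0U)
6U → rack 3 (remaining 0U)
8U → rack 4 (remaining 4U)
7U → rack 5 (remaining 13U)
6U → rack 5 (remaining 7U)
8U → rack 6 (remaining 12U)
6U → rack 5 (remaining 1U)
Final racks: [7,6,7] [6,8,6] [7,7,6] [8,8] [7,6,6] [8].

6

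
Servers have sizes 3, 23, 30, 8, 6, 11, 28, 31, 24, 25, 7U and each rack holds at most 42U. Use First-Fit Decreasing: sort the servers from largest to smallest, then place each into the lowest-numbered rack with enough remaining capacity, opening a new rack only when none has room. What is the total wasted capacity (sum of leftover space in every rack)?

Sorted descending: 31, 30, 28, 25, 24, 23, 11, 8, 7, 6, 3.
31U → rack 1 (remaining 11U)
30U → rack 2 (remaining 12U)
28U → rack 3 (remaining 14U)
25U → rack 4 (remaining 17U)
24U → rack 5 (remaining 18U)
23U → rack 6 (remaining 19U)
11U → rack 1 (remaining 0U)
8U → rack 2 (remaining 4U)
7U → rack 3 (remaining 7U)
6U → rack 3 (remaining 1U)
3U → rack 2 (remaining 1U)
6 racks × 42U = 252U; used 196U; unused 56U.

56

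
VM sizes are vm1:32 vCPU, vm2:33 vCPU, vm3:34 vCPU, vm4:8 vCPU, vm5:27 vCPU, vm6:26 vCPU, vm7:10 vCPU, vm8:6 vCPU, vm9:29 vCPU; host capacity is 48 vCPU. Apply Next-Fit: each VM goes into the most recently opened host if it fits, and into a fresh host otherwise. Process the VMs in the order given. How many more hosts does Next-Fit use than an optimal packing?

0

Next-Fit: [32] [33] [34,8] [27] [26,10,6] [29] → 6 hosts.
6 VMs exceed 24 vCPU (half the capacity), and no two of those can share a host, so at least 6 hosts are needed.
So 6 is already optimal.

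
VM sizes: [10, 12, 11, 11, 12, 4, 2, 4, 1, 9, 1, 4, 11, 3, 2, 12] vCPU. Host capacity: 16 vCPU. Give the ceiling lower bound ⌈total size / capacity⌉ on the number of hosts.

Total size = 10 + 12 + 11 + 11 + 12 + 4 + 2 + 4 + 1 + 9 + 1 + 4 + 11 + 3 + 2 + 12 = 109 vCPU.
⌈109 / 16⌉ = 7.

7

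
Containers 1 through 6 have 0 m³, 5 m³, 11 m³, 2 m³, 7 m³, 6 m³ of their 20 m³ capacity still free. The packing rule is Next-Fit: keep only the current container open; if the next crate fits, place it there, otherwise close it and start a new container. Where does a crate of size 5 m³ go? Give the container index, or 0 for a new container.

6

Next-Fit only looks at container 6, which has 6 m³ free.
5 m³ fits there.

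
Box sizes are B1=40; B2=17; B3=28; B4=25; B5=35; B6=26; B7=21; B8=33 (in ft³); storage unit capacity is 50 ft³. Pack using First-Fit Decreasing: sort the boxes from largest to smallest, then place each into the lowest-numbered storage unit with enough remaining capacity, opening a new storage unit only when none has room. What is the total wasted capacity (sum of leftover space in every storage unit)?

75

Sorted descending: 40, 35, 33, 28, 26, 25, 21, 17.
40 ft³ → storage unit 1 (remaining 10 ft³)
35 ft³ → storage unit 2 (remaining 15 ft³)
33 ft³ → storage unit 3 (remaining 17 ft³)
28 ft³ → storage unit 4 (remaining 22 ft³)
26 ft³ → storage unit 5 (remaining 24 ft³)
25 ft³ → storage unit 6 (remaining 25 ft³)
21 ft³ → storage unit 4 (remaining 1 ft³)
17 ft³ → storage unit 3 (remaining 0 ft³)
6 storage units × 50 ft³ = 300 ft³; used 225 ft³; unused 75 ft³.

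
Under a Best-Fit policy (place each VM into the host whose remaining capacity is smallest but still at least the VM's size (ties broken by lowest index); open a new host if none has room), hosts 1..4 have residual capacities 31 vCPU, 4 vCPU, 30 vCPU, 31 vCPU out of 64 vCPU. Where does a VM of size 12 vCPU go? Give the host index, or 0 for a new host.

Hosts with room: host 1 (31 vCPU), host 3 (30 vCPU), host 4 (31 vCPU).
Tightest fit is host 3 with 30 vCPU free.

3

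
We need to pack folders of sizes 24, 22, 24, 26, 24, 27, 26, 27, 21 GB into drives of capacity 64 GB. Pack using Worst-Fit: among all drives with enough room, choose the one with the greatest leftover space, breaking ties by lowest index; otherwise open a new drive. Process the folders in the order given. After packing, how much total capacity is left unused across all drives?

Put 24 GB in drive 1; 40 GB remain.
Put 22 GB in drive 1; 18 GB remain.
Put 24 GB in drive 2; 40 GB remain.
Put 26 GB in drive 2; 14 GB remain.
Put 24 GB in drive 3; 40 GB remain.
Put 27 GB in drive 3; 13 GB remain.
Put 26 GB in drive 4; 38 GB remain.
Put 27 GB in drive 4; 11 GB remain.
Put 21 GB in drive 5; 43 GB remain.
5 drives × 64 GB = 320 GB; used 221 GB; unused 99 GB.

99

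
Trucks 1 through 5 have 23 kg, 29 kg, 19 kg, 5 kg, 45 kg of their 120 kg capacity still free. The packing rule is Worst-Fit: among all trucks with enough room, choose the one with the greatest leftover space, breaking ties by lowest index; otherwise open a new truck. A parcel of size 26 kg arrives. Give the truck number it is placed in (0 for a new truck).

Trucks with room: truck 2 (29 kg), truck 5 (45 kg).
Most room is truck 5 with 45 kg free.

5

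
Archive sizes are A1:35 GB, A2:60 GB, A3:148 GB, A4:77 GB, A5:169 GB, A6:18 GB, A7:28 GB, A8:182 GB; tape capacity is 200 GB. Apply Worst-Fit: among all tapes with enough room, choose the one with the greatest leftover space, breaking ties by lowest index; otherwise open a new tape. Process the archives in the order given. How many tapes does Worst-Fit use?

Put A1 (35 GB) in tape 1; 165 GB remain.
Put A2 (60 GB) in tape 1; 105 GB remain.
Put A3 (148 GB) in tape 2; 52 GB remain.
Put A4 (77 GB) in tape 1; 28 GB remain.
Put A5 (169 GB) in tape 3; 31 GB remain.
Put A6 (18 GB) in tape 2; 34 GB remain.
Put A7 (28 GB) in tape 2; 6 GB remain.
Put A8 (182 GB) in tape 4; 18 GB remain.

4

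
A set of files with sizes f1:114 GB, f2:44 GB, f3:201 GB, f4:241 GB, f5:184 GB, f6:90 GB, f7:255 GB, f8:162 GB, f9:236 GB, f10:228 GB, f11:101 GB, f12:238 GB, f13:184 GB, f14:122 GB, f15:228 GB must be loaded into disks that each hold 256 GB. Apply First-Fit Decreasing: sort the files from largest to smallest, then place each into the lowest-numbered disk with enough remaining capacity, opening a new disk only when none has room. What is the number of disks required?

Sorted descending: 255, 241, 238, 236, 228, 228, 201, 184, 184, 162, 122, 114, 101, 90, 44.
Put 255 GB in disk 1; 1 GB remain.
Put 241 GB in disk 2; 15 GB remain.
Put 238 GB in disk 3; 18 GB remain.
Put 236 GB in disk 4; 20 GB remain.
Put 228 GB in disk 5; 28 GB remain.
Put 228 GB in disk 6; 28 GB remain.
Put 201 GB in disk 7; 55 GB remain.
Put 184 GB in disk 8; 72 GB remain.
Put 184 GB in disk 9; 72 GB remain.
Put 162 GB in disk 10; 94 GB remain.
Put 122 GB in disk 11; 134 GB remain.
Put 114 GB in disk 11; 20 GB remain.
Put 101 GB in disk 12; 155 GB remain.
Put 90 GB in disk 10; 4 GB remain.
Put 44 GB in disk 7; 11 GB remain.
Final disks: [255] [241] [238] [236] [228] [228] [201,44] [184] [184] [162,90] [122,114] [101].

12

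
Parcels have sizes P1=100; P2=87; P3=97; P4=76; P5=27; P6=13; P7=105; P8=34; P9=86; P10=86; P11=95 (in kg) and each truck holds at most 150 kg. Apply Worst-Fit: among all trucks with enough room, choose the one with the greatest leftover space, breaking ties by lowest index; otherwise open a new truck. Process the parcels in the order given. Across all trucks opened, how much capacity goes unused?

394

truck 1: place P1 (100 kg), 50 kg left
truck 2: place P2 (87 kg), 63 kg left
truck 3: place P3 (97 kg), 53 kg left
truck 4: place P4 (76 kg), 74 kg left
truck 4: place P5 (27 kg), 47 kg left
truck 2: place P6 (13 kg), 50 kg left
truck 5: place P7 (105 kg), 45 kg left
truck 3: place P8 (34 kg), 19 kg left
truck 6: place P9 (86 kg), 64 kg left
truck 7: place P10 (86 kg), 64 kg left
truck 8: place P11 (95 kg), 55 kg left
8 trucks × 150 kg = 1200 kg; used 806 kg; unused 394 kg.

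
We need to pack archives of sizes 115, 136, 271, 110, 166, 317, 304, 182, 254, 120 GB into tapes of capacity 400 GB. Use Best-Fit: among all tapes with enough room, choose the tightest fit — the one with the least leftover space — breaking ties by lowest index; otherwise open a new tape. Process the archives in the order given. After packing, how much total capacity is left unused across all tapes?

tape 1: place 115 GB, 285 GB left
tape 1: place 136 GB, 149 GB left
tape 2: place 271 GB, 129 GB left
tape 2: place 110 GB, 19 GB left
tape 3: place 166 GB, 234 GB left
tape 4: place 317 GB, 83 GB left
tape 5: place 304 GB, 96 GB left
tape 3: place 182 GB, 52 GB left
tape 6: place 254 GB, 146 GB left
tape 6: place 120 GB, 26 GB left
6 tapes × 400 GB = 2400 GB; used 1975 GB; unused 425 GB.

425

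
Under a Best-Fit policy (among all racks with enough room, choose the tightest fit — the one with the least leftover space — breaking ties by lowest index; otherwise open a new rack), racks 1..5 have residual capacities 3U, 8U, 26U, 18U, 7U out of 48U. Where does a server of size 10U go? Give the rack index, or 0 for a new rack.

Racks with room: rack 3 (26U), rack 4 (18U).
Tightest fit is rack 4 with 18U free.

4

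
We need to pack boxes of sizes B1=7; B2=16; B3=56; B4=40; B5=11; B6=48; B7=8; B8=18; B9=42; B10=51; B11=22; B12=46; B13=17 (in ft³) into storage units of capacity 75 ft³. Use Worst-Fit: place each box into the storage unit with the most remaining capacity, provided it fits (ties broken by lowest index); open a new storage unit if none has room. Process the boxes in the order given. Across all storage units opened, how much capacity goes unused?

68

B1 (7 ft³) → storage unit 1 (remaining 68 ft³)
B2 (16 ft³) → storage unit 1 (remaining 52 ft³)
B3 (56 ft³) → storage unit 2 (remaining 19 ft³)
B4 (40 ft³) → storage unit 1 (remaining 12 ft³)
B5 (11 ft³) → storage unit 2 (remaining 8 ft³)
B6 (48 ft³) → storage unit 3 (remaining 27 ft³)
B7 (8 ft³) → storage unit 3 (remaining 19 ft³)
B8 (18 ft³) → storage unit 3 (remaining 1 ft³)
B9 (42 ft³) → storage unit 4 (remaining 33 ft³)
B10 (51 ft³) → storage unit 5 (remaining 24 ft³)
B11 (22 ft³) → storage unit 4 (remaining 11 ft³)
B12 (46 ft³) → storage unit 6 (remaining 29 ft³)
B13 (17 ft³) → storage unit 6 (remaining 12 ft³)
6 storage units × 75 ft³ = 450 ft³; used 382 ft³; unused 68 ft³.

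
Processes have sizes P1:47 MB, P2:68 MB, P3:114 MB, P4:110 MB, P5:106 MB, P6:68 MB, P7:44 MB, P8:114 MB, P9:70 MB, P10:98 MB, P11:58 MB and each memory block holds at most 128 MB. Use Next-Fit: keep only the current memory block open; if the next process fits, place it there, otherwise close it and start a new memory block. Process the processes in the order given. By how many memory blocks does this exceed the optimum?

Next-Fit: [47,68] [114] [110] [106] [68,44] [114] [70] [98] [58] → 9 memory blocks.
Total size 897 MB; any packing needs at least ⌈897/128⌉ = 8 memory blocks.
An optimal packing achieves that bound: [114] [114] [110] [106] [98] [70,58] [68,47] [68,44] → 8 memory blocks.
Excess: 9 − 8 = 1.

1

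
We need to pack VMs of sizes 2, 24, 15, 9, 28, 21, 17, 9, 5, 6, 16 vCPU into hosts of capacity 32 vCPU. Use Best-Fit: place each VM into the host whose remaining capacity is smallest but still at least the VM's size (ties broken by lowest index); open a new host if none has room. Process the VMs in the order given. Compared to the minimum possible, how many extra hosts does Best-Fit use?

Best-Fit: [2,24,5] [15,9,6] [28] [21,9] [17] [16] → 6 hosts.
Total size 152 vCPU; any packing needs at least ⌈152/32⌉ = 5 hosts.
An optimal packing achieves that bound: [28,2] [24,6] [21,9] [17,15] [16,9,5] → 5 hosts.
Excess: 6 − 5 = 1.

1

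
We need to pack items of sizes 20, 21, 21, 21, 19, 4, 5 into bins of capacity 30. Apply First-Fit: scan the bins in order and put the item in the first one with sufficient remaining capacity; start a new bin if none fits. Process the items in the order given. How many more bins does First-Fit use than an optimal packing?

0

First-Fit: [20,4,5] [21] [21] [21] [19] → 5 bins.
5 items exceed 15 (half the capacity), and no two of those can share a bin, so at least 5 bins are needed.
So 5 is already optimal.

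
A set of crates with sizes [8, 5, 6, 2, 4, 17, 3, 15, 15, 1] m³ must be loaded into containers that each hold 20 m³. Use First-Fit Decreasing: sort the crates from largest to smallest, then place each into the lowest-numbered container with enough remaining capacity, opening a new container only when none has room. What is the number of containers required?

Sorted descending: 17, 15, 15, 8, 6, 5, 4, 3, 2, 1.
17 m³ → container 1 (remaining 3 m³)
15 m³ → container 2 (remaining 5 m³)
15 m³ → container 3 (remaining 5 m³)
8 m³ → container 4 (remaining 12 m³)
6 m³ → container 4 (remaining 6 m³)
5 m³ → container 2 (remaining 0 m³)
4 m³ → container 3 (remaining 1 m³)
3 m³ → container 1 (remaining 0 m³)
2 m³ → container 4 (remaining 4 m³)
1 m³ → container 3 (remaining 0 m³)

4 containers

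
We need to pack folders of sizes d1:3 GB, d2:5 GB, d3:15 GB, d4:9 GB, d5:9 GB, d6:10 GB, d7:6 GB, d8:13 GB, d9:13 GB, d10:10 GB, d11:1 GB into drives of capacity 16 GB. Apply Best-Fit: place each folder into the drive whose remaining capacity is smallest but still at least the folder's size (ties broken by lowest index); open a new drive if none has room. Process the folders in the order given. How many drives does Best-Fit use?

drive 1: place d1 (3 GB), 13 GB left
drive 1: place d2 (5 GB), 8 GB left
drive 2: place d3 (15 GB), 1 GB left
drive 3: place d4 (9 GB), 7 GB left
drive 4: place d5 (9 GB), 7 GB left
drive 5: place d6 (10 GB), 6 GB left
drive 5: place d7 (6 GB), 0 GB left
drive 6: place d8 (13 GB), 3 GB left
drive 7: place d9 (13 GB), 3 GB left
drive 8: place d10 (10 GB), 6 GB left
drive 2: place d11 (1 GB), 0 GB left

8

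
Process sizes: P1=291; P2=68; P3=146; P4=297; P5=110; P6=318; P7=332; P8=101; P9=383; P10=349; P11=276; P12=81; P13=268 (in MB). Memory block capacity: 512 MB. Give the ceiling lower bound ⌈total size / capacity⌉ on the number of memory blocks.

Total size = 291 + 68 + 146 + 297 + 110 + 318 + 332 + 101 + 383 + 349 + 276 + 81 + 268 = 3020 MB.
⌈3020 / 512⌉ = 6.

6 memory blocks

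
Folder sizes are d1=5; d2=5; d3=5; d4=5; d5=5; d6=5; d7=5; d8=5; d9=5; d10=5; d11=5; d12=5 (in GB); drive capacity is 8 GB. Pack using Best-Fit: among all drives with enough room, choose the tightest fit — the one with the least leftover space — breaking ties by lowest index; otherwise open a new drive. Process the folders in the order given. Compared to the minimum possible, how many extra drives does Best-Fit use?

Best-Fit: [5] [5] [5] [5] [5] [5] [5] [5] [5] [5] [5] [5] → 12 drives.
12 folders exceed 4 GB (half the capacity), and no two of those can share a drive, so at least 12 drives are needed.
So 12 is already optimal.

0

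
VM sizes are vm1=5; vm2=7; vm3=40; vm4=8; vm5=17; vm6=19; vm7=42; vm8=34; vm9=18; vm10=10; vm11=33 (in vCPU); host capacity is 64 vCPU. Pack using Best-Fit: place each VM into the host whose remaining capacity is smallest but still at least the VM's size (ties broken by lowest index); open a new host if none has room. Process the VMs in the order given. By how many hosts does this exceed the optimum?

1

Best-Fit: [5,7,40,8] [17,19,10] [42,18] [34] [33] → 5 hosts.
Total size 233 vCPU; any packing needs at least ⌈233/64⌉ = 4 hosts.
An optimal packing achieves that bound: [42,19] [40,18,5] [34,17,10] [33,8,7] → 4 hosts.
Excess: 5 − 4 = 1.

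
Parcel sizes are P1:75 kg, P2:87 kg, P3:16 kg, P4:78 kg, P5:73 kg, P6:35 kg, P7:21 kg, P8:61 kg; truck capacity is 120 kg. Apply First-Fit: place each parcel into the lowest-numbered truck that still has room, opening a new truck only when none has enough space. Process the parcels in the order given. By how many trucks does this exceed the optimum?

First-Fit: [75,16,21] [87] [78,35] [73] [61] → 5 trucks.
5 parcels exceed 60 kg (half the capacity), and no two of those can share a truck, so at least 5 trucks are needed.
So 5 is already optimal.

0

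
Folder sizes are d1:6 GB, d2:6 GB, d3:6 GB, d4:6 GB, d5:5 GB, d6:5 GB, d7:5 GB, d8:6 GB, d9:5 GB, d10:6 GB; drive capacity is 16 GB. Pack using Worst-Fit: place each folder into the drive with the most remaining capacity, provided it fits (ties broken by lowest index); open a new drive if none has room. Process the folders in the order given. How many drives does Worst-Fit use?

5 drives

d1 (6 GB) → drive 1 (remaining 10 GB)
d2 (6 GB) → drive 1 (remaining 4 GB)
d3 (6 GB) → drive 2 (remaining 10 GB)
d4 (6 GB) → drive 2 (remaining 4 GB)
d5 (5 GB) → drive 3 (remaining 11 GB)
d6 (5 GB) → drive 3 (remaining 6 GB)
d7 (5 GB) → drive 3 (remaining 1 GB)
d8 (6 GB) → drive 4 (remaining 10 GB)
d9 (5 GB) → drive 4 (remaining 5 GB)
d10 (6 GB) → drive 5 (remaining 10 GB)
Final drives: [6,6] [6,6] [5,5,5] [6,5] [6].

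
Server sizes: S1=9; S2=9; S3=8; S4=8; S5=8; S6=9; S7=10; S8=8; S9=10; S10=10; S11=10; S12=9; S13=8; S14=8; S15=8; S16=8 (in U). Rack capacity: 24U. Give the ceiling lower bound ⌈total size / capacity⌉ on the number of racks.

Total size = 9 + 9 + 8 + 8 + 8 + 9 + 10 + 8 + 10 + 10 + 10 + 9 + 8 + 8 + 8 + 8 = 140U.
⌈140 / 24⌉ = 6.

6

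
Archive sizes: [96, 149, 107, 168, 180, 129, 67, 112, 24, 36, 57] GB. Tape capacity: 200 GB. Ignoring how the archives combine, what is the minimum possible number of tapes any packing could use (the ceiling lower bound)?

Total size = 96 + 149 + 107 + 168 + 180 + 129 + 67 + 112 + 24 + 36 + 57 = 1125 GB.
⌈1125 / 200⌉ = 6.

6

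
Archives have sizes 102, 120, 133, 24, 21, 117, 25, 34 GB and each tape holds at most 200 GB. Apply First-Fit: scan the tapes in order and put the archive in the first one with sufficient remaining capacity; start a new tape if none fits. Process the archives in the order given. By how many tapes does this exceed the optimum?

First-Fit: [102,24,21,25] [120,34] [133] [117] → 4 tapes.
4 archives exceed 100 GB (half the capacity), and no two of those can share a tape, so at least 4 tapes are needed.
So 4 is already optimal.

0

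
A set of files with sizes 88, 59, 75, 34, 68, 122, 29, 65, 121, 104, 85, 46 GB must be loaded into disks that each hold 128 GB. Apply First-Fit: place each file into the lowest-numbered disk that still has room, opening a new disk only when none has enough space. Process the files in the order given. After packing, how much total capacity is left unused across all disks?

88 GB → disk 1 (remaining 40 GB)
59 GB → disk 2 (remaining 69 GB)
75 GB → disk 3 (remaining 53 GB)
34 GB → disk 1 (remaining 6 GB)
68 GB → disk 2 (remaining 1 GB)
122 GB → disk 4 (remaining 6 GB)
29 GB → disk 3 (remaining 24 GB)
65 GB → disk 5 (remaining 63 GB)
121 GB → disk 6 (remaining 7 GB)
104 GB → disk 7 (remaining 24 GB)
85 GB → disk 8 (remaining 43 GB)
46 GB → disk 5 (remaining 17 GB)
8 disks × 128 GB = 1024 GB; used 896 GB; unused 128 GB.

128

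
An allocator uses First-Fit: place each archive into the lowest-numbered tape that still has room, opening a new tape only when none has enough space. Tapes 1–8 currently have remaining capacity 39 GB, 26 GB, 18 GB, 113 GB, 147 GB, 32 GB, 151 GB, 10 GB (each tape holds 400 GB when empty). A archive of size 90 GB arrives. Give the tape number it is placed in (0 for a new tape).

Tapes with room: tape 4 (113 GB), tape 5 (147 GB), tape 7 (151 GB).
The first with room is tape 4.

4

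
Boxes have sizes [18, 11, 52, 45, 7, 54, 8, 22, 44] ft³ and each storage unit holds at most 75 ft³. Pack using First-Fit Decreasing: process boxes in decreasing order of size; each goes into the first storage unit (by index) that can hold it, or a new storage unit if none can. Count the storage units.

4

Sorted descending: 54, 52, 45, 44, 22, 18, 11, 8, 7.
54 ft³ → storage unit 1 (remaining 21 ft³)
52 ft³ → storage unit 2 (remaining 23 ft³)
45 ft³ → storage unit 3 (remaining 30 ft³)
44 ft³ → storage unit 4 (remaining 31 ft³)
22 ft³ → storage unit 2 (remaining 1 ft³)
18 ft³ → storage unit 1 (remaining 3 ft³)
11 ft³ → storage unit 3 (remaining 19 ft³)
8 ft³ → storage unit 3 (remaining 11 ft³)
7 ft³ → storage unit 3 (remaining 4 ft³)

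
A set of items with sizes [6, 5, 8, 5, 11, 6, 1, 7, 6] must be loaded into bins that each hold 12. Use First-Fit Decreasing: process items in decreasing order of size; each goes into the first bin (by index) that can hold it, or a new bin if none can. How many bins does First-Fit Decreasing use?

Sorted descending: 11, 8, 7, 6, 6, 6, 5, 5, 1.
11 → bin 1 (remaining 1)
8 → bin 2 (remaining 4)
7 → bin 3 (remaining 5)
6 → bin 4 (remaining 6)
6 → bin 4 (remaining 0)
6 → bin 5 (remaining 6)
5 → bin 3 (remaining 0)
5 → bin 5 (remaining 1)
1 → bin 1 (remaining 0)

5 bins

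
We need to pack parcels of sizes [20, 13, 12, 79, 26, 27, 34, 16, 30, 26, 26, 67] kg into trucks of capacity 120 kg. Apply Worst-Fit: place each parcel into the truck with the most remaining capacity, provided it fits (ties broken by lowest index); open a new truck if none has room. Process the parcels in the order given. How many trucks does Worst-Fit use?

4 trucks

truck 1: place 20 kg, 100 kg left
truck 1: place 13 kg, 87 kg left
truck 1: place 12 kg, 75 kg left
truck 2: place 79 kg, 41 kg left
truck 1: place 26 kg, 49 kg left
truck 1: place 27 kg, 22 kg left
truck 2: place 34 kg, 7 kg left
truck 1: place 16 kg, 6 kg left
truck 3: place 30 kg, 90 kg left
truck 3: place 26 kg, 64 kg left
truck 3: place 26 kg, 38 kg left
truck 4: place 67 kg, 53 kg left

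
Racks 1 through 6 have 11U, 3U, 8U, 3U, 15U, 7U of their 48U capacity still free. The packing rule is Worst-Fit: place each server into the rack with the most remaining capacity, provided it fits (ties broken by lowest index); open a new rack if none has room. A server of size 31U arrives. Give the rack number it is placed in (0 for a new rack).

0

No rack has ≥ 31U free, so a new rack is opened.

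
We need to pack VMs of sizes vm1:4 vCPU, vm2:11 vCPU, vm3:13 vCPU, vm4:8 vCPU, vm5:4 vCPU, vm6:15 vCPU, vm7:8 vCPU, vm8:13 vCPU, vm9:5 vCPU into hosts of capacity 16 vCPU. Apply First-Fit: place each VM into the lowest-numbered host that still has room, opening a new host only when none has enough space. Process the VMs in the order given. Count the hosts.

6

vm1 (4 vCPU) → host 1 (remaining 12 vCPU)
vm2 (11 vCPU) → host 1 (remaining 1 vCPU)
vm3 (13 vCPU) → host 2 (remaining 3 vCPU)
vm4 (8 vCPU) → host 3 (remaining 8 vCPU)
vm5 (4 vCPU) → host 3 (remaining 4 vCPU)
vm6 (15 vCPU) → host 4 (remaining 1 vCPU)
vm7 (8 vCPU) → host 5 (remaining 8 vCPU)
vm8 (13 vCPU) → host 6 (remaining 3 vCPU)
vm9 (5 vCPU) → host 5 (remaining 3 vCPU)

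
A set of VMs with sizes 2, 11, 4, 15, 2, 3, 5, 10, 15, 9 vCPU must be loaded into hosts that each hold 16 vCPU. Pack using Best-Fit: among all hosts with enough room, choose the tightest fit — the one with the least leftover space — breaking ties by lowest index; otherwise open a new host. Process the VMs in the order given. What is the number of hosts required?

6

host 1: place 2 vCPU, 14 vCPU left
host 1: place 11 vCPU, 3 vCPU left
host 2: place 4 vCPU, 12 vCPU left
host 3: place 15 vCPU, 1 vCPU left
host 1: place 2 vCPU, 1 vCPU left
host 2: place 3 vCPU, 9 vCPU left
host 2: place 5 vCPU, 4 vCPU left
host 4: place 10 vCPU, 6 vCPU left
host 5: place 15 vCPU, 1 vCPU left
host 6: place 9 vCPU, 7 vCPU left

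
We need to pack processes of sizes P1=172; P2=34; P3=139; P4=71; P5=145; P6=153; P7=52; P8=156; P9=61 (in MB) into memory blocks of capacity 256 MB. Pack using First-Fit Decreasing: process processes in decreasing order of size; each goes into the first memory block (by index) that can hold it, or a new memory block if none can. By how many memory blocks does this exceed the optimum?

First-Fit Decreasing: [172,71] [156,61,34] [153,52] [145] [139] → 5 memory blocks.
5 processes exceed 128 MB (half the capacity), and no two of those can share a memory block, so at least 5 memory blocks are needed.
So 5 is already optimal.

0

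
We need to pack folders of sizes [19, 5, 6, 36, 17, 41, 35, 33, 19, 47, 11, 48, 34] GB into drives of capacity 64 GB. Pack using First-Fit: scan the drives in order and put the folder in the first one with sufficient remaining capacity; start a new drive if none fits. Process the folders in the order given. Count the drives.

8

drive 1: place 19 GB, 45 GB left
drive 1: place 5 GB, 40 GB left
drive 1: place 6 GB, 34 GB left
drive 2: place 36 GB, 28 GB left
drive 1: place 17 GB, 17 GB left
drive 3: place 41 GB, 23 GB left
drive 4: place 35 GB, 29 GB left
drive 5: place 33 GB, 31 GB left
drive 2: place 19 GB, 9 GB left
drive 6: place 47 GB, 17 GB left
drive 1: place 11 GB, 6 GB left
drive 7: place 48 GB, 16 GB left
drive 8: place 34 GB, 30 GB left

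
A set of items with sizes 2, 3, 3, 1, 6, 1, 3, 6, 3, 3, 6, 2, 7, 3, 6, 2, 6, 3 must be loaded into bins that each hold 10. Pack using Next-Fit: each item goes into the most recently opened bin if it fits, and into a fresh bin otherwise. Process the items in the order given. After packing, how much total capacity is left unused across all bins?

Put 2 in bin 1; 8 remain.
Put 3 in bin 1; 5 remain.
Put 3 in bin 1; 2 remain.
Put 1 in bin 1; 1 remain.
Put 6 in bin 2; 4 remain.
Put 1 in bin 2; 3 remain.
Put 3 in bin 2; 0 remain.
Put 6 in bin 3; 4 remain.
Put 3 in bin 3; 1 remain.
Put 3 in bin 4; 7 remain.
Put 6 in bin 4; 1 remain.
Put 2 in bin 5; 8 remain.
Put 7 in bin 5; 1 remain.
Put 3 in bin 6; 7 remain.
Put 6 in bin 6; 1 remain.
Put 2 in bin 7; 8 remain.
Put 6 in bin 7; 2 remain.
Put 3 in bin 8; 7 remain.
8 bins × 10 = 80; used 66; unused 14.

14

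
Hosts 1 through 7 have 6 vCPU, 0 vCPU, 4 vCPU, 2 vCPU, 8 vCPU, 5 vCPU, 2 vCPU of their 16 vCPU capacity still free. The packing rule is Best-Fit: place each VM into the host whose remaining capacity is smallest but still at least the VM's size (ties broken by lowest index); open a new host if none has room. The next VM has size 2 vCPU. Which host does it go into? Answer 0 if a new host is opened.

Hosts with room: host 1 (6 vCPU), host 3 (4 vCPU), host 4 (2 vCPU), host 5 (8 vCPU), host 6 (5 vCPU), host 7 (2 vCPU).
Tightest fit is host 4 with 2 vCPU free.

4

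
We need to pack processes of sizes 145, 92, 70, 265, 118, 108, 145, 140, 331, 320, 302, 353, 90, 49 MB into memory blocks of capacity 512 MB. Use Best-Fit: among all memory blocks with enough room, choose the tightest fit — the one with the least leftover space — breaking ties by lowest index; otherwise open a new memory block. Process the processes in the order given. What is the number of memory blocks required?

memory block 1: place 145 MB, 367 MB left
memory block 1: place 92 MB, 275 MB left
memory block 1: place 70 MB, 205 MB left
memory block 2: place 265 MB, 247 MB left
memory block 1: place 118 MB, 87 MB left
memory block 2: place 108 MB, 139 MB left
memory block 3: place 145 MB, 367 MB left
memory block 3: place 140 MB, 227 MB left
memory block 4: place 331 MB, 181 MB left
memory block 5: place 320 MB, 192 MB left
memory block 6: place 302 MB, 210 MB left
memory block 7: place 353 MB, 159 MB left
memory block 2: place 90 MB, 49 MB left
memory block 2: place 49 MB, 0 MB left
Final memory blocks: [145,92,70,118] [265,108,90,49] [145,140] [331] [320] [302] [353].

7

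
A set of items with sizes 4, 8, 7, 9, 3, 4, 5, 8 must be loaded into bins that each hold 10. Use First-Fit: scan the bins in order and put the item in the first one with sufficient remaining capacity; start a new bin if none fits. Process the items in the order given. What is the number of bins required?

6 bins

Put 4 in bin 1; 6 remain.
Put 8 in bin 2; 2 remain.
Put 7 in bin 3; 3 remain.
Put 9 in bin 4; 1 remain.
Put 3 in bin 1; 3 remain.
Put 4 in bin 5; 6 remain.
Put 5 in bin 5; 1 remain.
Put 8 in bin 6; 2 remain.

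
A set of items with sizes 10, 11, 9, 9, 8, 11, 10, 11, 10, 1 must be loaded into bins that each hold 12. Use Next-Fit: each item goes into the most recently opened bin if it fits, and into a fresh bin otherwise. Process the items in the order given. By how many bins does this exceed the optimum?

0

Next-Fit: [10] [11] [9] [9] [8] [11] [10] [11] [10,1] → 9 bins.
9 items exceed 6 (half the capacity), and no two of those can share a bin, so at least 9 bins are needed.
So 9 is already optimal.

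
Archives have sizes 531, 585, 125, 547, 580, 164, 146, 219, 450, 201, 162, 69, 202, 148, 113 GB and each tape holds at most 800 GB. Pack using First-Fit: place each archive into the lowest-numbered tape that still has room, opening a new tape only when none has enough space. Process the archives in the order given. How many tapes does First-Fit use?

Put 531 GB in tape 1; 269 GB remain.
Put 585 GB in tape 2; 215 GB remain.
Put 125 GB in tape 1; 144 GB remain.
Put 547 GB in tape 3; 253 GB remain.
Put 580 GB in tape 4; 220 GB remain.
Put 164 GB in tape 2; 51 GB remain.
Put 146 GB in tape 3; 107 GB remain.
Put 219 GB in tape 4; 1 GB remain.
Put 450 GB in tape 5; 350 GB remain.
Put 201 GB in tape 5; 149 GB remain.
Put 162 GB in tape 6; 638 GB remain.
Put 69 GB in tape 1; 75 GB remain.
Put 202 GB in tape 6; 436 GB remain.
Put 148 GB in tape 5; 1 GB remain.
Put 113 GB in tape 6; 323 GB remain.
Final tapes: [531,125,69] [585,164] [547,146] [580,219] [450,201,148] [162,202,113].

6 tapes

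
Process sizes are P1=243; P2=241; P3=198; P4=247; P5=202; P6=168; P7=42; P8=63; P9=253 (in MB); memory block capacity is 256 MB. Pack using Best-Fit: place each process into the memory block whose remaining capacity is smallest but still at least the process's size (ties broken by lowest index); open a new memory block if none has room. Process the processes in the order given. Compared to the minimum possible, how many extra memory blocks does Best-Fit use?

0

Best-Fit: [243] [241] [198] [247] [202,42] [168,63] [253] → 7 memory blocks.
Total size 1657 MB; any packing needs at least ⌈1657/256⌉ = 7 memory blocks.
So 7 is already optimal.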